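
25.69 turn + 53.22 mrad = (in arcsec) 3.331e+07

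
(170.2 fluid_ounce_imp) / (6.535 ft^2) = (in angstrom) 7.965e+07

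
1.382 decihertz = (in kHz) 0.0001382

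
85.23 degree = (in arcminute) 5114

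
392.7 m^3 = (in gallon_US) 1.037e+05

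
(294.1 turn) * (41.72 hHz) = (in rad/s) 7.709e+06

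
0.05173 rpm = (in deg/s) 0.3104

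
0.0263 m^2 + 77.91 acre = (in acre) 77.91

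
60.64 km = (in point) 1.719e+08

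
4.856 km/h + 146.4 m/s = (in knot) 287.2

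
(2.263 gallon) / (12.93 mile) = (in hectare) 4.117e-11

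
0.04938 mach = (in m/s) 16.81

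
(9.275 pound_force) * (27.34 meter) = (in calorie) 269.6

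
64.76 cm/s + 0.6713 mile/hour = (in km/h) 3.412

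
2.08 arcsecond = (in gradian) 0.000642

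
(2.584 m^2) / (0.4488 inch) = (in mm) 2.267e+05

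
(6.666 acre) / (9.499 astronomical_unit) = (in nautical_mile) 1.025e-11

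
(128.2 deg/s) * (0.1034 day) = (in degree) 1.145e+06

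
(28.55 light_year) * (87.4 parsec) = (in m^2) 7.284e+35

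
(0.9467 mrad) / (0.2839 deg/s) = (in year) 6.058e-09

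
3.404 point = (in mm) 1.201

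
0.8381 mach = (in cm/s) 2.854e+04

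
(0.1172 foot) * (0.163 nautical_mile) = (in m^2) 10.78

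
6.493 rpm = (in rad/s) 0.6799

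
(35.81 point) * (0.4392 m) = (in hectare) 5.548e-07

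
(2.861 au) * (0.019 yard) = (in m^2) 7.436e+09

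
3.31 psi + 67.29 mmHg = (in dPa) 3.179e+05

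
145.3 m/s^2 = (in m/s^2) 145.3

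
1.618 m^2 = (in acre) 0.0003998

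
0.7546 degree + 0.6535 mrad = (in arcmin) 47.52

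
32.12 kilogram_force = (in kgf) 32.12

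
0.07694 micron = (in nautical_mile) 4.154e-11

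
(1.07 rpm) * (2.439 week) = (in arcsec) 3.409e+10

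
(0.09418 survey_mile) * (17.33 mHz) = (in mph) 5.876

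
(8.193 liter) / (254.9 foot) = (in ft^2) 0.001135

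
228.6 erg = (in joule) 2.286e-05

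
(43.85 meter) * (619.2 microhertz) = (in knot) 0.05278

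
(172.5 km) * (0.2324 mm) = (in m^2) 40.09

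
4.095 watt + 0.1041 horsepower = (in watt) 81.72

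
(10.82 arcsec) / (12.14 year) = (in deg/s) 7.851e-12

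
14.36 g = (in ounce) 0.5065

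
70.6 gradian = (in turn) 0.1765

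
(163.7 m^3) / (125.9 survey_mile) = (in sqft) 0.008696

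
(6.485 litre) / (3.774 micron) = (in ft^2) 1.85e+04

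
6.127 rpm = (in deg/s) 36.76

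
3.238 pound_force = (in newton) 14.4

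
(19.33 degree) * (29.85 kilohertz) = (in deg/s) 5.77e+05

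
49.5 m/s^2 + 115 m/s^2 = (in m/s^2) 164.5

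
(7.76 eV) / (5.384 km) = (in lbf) 5.191e-23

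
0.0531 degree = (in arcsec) 191.2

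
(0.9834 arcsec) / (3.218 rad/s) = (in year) 4.698e-14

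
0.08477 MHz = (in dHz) 8.477e+05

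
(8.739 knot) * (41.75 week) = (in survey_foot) 3.724e+08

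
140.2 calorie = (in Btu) 0.556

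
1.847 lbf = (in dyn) 8.216e+05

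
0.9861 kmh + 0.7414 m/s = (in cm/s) 101.5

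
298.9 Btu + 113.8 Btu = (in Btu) 412.7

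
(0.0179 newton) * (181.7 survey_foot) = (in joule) 0.9913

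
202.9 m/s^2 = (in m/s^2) 202.9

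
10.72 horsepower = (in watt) 7994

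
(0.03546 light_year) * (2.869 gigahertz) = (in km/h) 3.465e+24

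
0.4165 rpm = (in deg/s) 2.499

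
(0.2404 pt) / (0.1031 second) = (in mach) 2.416e-06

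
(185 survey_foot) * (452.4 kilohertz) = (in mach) 7.492e+04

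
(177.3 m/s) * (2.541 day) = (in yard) 4.257e+07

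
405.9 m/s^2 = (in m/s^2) 405.9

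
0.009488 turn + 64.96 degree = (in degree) 68.38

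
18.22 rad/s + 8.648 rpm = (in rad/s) 19.13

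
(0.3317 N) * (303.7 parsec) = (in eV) 1.94e+37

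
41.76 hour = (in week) 0.2486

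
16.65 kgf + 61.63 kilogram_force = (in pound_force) 172.6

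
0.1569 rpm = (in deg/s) 0.9414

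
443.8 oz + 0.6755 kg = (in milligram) 1.326e+07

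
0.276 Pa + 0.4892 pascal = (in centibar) 0.0007652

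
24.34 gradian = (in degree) 21.91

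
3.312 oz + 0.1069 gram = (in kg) 0.094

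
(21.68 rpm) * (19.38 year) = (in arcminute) 4.77e+12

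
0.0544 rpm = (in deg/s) 0.3264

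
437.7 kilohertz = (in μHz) 4.377e+11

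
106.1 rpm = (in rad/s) 11.11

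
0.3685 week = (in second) 2.229e+05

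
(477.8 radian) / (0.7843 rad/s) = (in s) 609.2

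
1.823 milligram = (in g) 0.001823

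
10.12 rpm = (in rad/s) 1.06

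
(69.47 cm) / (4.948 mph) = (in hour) 8.724e-05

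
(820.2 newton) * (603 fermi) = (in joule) 4.946e-10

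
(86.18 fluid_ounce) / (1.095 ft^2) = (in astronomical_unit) 1.675e-13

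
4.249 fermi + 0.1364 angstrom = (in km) 1.364e-14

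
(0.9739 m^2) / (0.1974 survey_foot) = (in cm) 1619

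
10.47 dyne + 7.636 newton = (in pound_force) 1.717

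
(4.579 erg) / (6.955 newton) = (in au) 4.401e-19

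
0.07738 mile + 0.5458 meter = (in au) 8.361e-10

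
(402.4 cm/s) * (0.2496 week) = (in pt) 1.722e+09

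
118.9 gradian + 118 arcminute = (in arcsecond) 3.923e+05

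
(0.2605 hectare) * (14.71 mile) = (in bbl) 3.879e+08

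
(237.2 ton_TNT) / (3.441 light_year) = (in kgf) 3.109e-06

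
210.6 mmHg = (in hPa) 280.8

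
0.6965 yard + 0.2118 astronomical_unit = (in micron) 3.168e+16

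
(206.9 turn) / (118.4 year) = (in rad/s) 3.482e-07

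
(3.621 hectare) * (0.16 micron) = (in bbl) 0.03644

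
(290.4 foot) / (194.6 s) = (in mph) 1.017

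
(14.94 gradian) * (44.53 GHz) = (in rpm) 9.979e+10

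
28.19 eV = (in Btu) 4.281e-21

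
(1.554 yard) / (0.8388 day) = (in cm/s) 0.001961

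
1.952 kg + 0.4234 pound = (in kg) 2.144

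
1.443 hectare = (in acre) 3.566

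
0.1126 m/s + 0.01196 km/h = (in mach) 0.0003404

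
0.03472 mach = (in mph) 26.45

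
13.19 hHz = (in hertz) 1319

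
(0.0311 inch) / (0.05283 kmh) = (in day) 6.23e-07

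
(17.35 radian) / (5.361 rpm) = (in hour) 0.008585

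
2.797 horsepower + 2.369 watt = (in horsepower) 2.8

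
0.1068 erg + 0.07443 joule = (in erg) 7.443e+05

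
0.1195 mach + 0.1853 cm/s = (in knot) 79.1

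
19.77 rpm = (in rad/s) 2.07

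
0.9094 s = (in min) 0.01516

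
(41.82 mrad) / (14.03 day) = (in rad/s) 3.45e-08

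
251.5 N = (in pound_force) 56.54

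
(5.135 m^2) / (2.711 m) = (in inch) 74.57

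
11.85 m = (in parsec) 3.84e-16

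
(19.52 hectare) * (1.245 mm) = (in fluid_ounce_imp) 8.553e+06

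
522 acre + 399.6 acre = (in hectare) 373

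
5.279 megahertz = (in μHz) 5.279e+12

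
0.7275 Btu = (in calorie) 183.4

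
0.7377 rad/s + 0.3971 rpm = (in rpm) 7.442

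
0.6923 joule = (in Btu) 0.0006562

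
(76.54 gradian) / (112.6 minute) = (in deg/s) 0.0102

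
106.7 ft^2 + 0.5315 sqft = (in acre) 0.002462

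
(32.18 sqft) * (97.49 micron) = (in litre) 0.2915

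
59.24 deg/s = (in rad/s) 1.034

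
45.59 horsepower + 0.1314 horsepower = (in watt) 3.409e+04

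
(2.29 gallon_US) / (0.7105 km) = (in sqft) 0.0001313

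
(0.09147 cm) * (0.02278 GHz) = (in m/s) 2.084e+04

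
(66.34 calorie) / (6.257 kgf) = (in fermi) 4.524e+15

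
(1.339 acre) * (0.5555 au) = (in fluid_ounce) 1.523e+19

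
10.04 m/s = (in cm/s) 1004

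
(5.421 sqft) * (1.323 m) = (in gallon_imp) 146.6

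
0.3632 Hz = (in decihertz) 3.632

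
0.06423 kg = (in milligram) 6.423e+04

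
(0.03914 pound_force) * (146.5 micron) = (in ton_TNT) 6.096e-15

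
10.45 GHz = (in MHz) 1.045e+04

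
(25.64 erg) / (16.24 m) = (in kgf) 1.61e-08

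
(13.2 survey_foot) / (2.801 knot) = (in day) 3.232e-05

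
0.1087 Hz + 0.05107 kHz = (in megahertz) 5.118e-05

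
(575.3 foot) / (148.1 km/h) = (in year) 1.352e-07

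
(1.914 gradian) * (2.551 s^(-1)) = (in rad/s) 0.0767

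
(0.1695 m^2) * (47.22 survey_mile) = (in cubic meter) 1.288e+04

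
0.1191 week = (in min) 1201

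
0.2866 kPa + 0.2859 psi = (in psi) 0.3275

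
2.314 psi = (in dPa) 1.595e+05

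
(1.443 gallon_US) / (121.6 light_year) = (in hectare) 4.748e-25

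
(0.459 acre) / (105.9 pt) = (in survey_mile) 30.89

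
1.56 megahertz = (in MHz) 1.56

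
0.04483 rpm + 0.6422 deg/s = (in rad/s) 0.0159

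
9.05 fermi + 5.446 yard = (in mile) 0.003094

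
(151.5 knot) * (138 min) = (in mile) 401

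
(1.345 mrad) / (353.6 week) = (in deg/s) 3.603e-10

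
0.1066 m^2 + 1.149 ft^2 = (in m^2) 0.2133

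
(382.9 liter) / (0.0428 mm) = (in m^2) 8946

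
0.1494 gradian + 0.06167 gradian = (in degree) 0.19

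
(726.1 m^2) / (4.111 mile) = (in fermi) 1.097e+14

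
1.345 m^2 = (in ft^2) 14.48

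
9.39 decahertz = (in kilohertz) 0.0939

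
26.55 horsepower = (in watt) 1.98e+04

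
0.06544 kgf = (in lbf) 0.1443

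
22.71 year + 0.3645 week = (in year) 22.72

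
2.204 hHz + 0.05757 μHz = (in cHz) 2.204e+04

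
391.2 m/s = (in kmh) 1408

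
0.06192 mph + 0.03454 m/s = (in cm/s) 6.222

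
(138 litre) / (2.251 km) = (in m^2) 6.131e-05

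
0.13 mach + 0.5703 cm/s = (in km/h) 159.4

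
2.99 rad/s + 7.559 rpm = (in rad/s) 3.782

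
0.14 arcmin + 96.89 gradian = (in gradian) 96.89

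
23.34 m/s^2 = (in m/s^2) 23.34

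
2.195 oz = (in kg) 0.06223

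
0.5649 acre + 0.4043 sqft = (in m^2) 2286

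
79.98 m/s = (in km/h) 287.9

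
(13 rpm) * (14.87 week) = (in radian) 1.224e+07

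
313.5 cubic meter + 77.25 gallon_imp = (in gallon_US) 8.291e+04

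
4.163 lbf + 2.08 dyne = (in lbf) 4.163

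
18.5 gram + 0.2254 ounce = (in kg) 0.02489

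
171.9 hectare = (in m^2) 1.719e+06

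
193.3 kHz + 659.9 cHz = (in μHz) 1.933e+11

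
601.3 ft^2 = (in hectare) 0.005586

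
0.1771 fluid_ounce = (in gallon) 0.001384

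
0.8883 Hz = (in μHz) 8.883e+05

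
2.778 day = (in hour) 66.67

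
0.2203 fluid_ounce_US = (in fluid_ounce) 0.2203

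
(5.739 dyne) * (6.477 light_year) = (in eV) 2.195e+31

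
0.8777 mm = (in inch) 0.03456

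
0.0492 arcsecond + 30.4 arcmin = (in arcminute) 30.4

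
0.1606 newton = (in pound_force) 0.0361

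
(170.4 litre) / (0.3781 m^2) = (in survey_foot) 1.479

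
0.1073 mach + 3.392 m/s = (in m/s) 39.93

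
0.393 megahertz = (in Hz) 3.93e+05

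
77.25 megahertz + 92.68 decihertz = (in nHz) 7.725e+16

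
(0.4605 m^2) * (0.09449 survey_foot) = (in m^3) 0.01326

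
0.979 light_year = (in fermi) 9.262e+30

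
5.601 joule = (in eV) 3.496e+19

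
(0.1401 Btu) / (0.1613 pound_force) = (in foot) 675.9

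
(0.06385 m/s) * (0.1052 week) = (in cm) 4.062e+05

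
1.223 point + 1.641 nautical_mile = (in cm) 3.039e+05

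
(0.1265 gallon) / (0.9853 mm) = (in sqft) 5.231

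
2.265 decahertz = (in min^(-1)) 1359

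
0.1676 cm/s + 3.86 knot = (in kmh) 7.155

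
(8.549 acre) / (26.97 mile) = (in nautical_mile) 0.0004304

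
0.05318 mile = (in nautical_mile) 0.04621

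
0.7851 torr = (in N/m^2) 104.7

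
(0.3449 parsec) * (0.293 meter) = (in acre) 7.705e+11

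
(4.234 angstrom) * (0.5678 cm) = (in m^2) 2.404e-12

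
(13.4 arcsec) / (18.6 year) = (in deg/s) 6.346e-12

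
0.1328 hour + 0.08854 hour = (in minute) 13.28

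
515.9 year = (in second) 1.627e+10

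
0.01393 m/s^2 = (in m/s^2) 0.01393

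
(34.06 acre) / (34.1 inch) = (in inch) 6.265e+06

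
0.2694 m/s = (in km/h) 0.9698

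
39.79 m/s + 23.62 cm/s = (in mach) 0.1176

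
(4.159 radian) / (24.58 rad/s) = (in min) 0.00282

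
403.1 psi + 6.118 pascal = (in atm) 27.43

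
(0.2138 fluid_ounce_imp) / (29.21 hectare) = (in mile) 1.292e-14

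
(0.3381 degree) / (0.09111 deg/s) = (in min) 0.06185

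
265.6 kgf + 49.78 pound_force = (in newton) 2826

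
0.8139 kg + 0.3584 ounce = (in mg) 8.241e+05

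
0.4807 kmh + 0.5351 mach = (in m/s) 182.3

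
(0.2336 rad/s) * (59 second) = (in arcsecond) 2.843e+06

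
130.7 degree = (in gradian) 145.2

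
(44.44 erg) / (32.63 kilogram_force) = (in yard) 1.519e-08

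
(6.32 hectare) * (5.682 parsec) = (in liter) 1.108e+25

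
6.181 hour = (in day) 0.2575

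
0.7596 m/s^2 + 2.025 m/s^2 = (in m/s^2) 2.785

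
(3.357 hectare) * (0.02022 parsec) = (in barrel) 1.317e+20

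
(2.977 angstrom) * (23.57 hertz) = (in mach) 2.061e-11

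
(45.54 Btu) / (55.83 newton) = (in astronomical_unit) 5.753e-09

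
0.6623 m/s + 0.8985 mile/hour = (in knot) 2.068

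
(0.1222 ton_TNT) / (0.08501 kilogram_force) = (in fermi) 6.133e+23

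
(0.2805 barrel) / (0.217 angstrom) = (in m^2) 2.055e+09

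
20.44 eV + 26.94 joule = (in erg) 2.694e+08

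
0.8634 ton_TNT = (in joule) 3.612e+09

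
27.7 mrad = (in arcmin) 95.23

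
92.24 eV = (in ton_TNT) 3.532e-27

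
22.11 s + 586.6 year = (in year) 586.6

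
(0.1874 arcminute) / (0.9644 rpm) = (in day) 6.247e-09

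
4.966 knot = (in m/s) 2.555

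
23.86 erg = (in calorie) 5.703e-07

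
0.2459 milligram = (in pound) 5.421e-07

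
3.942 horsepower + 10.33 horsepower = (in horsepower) 14.27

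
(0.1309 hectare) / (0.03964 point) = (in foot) 3.071e+08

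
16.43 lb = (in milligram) 7.453e+06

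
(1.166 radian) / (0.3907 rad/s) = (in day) 3.454e-05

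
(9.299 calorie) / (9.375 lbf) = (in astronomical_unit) 6.237e-12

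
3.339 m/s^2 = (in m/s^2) 3.339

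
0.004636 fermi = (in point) 1.314e-14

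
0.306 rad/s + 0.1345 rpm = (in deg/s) 18.34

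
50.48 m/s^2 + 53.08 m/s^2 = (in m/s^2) 103.6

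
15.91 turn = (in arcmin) 3.437e+05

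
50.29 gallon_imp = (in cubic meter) 0.2286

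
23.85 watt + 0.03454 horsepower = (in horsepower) 0.06652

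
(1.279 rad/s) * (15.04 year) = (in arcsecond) 1.251e+14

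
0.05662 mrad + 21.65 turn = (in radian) 136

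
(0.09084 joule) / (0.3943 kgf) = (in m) 0.02349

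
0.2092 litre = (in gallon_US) 0.05526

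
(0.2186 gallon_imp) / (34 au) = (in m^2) 1.954e-16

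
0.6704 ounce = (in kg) 0.01901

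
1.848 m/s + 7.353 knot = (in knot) 10.95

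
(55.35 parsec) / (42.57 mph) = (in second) 8.975e+16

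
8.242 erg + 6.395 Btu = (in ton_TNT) 1.613e-06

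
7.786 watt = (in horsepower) 0.01044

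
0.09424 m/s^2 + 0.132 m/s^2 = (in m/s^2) 0.2262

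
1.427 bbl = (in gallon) 59.93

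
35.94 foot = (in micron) 1.095e+07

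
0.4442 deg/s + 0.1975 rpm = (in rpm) 0.2715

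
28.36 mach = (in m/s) 9657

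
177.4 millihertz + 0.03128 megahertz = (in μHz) 3.128e+10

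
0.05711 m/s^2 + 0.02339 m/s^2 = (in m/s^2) 0.0805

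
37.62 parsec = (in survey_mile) 7.213e+14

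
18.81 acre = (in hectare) 7.612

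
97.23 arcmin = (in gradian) 1.801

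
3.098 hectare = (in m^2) 3.098e+04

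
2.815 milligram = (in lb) 6.206e-06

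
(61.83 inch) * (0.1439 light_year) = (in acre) 5.283e+11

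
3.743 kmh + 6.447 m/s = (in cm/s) 748.7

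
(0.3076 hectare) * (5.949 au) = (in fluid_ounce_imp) 9.635e+19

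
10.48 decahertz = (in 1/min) 6288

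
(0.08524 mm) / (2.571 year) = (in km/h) 3.785e-12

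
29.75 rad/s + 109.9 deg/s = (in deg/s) 1814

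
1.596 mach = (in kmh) 1956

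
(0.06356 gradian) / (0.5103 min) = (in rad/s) 3.261e-05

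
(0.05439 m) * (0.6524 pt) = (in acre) 3.093e-09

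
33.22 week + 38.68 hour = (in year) 0.6415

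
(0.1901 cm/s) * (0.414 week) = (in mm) 4.76e+05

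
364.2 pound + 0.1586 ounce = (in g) 1.652e+05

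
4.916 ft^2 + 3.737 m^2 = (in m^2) 4.194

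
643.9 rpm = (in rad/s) 67.43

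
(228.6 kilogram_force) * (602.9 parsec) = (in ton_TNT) 9.968e+12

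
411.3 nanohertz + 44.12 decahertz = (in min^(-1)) 2.647e+04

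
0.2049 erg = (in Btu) 1.942e-11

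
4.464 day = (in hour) 107.1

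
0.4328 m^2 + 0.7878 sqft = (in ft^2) 5.446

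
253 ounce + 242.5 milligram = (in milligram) 7.173e+06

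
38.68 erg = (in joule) 3.868e-06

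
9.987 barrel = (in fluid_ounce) 5.369e+04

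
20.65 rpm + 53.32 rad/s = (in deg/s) 3179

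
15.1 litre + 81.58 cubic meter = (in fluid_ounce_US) 2.759e+06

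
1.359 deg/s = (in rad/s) 0.02372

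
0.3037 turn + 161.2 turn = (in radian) 1015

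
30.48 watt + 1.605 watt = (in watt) 32.09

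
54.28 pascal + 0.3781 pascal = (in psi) 0.007927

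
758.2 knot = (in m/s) 390.1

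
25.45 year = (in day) 9289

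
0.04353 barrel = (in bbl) 0.04353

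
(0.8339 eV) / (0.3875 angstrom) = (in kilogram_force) 3.516e-10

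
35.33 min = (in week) 0.003505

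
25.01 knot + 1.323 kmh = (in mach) 0.03887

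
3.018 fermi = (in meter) 3.018e-15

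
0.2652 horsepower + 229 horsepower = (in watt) 1.71e+05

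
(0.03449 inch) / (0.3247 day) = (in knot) 6.07e-08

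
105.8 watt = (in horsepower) 0.1419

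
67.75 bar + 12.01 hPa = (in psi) 982.8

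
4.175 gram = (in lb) 0.009204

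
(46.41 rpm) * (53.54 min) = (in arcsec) 3.22e+09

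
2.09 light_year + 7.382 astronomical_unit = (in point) 5.605e+19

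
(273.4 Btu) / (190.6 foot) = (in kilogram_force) 506.3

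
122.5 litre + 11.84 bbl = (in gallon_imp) 441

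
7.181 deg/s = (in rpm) 1.197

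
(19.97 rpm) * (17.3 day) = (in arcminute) 1.075e+10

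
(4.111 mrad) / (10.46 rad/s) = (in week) 6.498e-10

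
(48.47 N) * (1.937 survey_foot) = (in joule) 28.62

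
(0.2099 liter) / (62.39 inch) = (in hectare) 1.325e-08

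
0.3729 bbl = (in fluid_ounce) 2005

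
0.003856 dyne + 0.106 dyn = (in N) 1.099e-06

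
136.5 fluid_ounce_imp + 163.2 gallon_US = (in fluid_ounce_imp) 2.188e+04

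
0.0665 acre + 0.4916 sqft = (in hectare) 0.02692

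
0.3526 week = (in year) 0.006762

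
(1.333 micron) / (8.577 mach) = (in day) 5.283e-15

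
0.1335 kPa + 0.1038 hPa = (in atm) 0.00142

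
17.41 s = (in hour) 0.004836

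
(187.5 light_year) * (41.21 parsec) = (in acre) 5.574e+32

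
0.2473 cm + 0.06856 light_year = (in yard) 7.093e+14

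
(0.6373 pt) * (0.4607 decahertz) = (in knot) 0.002013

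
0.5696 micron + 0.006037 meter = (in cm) 0.6038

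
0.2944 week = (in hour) 49.46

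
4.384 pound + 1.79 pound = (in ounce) 98.78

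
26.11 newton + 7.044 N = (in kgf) 3.381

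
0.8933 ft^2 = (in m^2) 0.08299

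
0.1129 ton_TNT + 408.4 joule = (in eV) 2.948e+27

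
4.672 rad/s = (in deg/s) 267.7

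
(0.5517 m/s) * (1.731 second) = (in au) 6.384e-12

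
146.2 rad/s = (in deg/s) 8377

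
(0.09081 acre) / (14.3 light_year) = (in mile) 1.688e-18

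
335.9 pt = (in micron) 1.185e+05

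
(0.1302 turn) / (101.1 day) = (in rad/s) 9.365e-08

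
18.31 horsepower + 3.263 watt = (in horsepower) 18.31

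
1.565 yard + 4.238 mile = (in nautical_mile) 3.683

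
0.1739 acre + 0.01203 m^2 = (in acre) 0.1739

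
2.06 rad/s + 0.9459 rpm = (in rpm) 20.62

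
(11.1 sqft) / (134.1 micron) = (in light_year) 8.128e-13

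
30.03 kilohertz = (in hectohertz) 300.3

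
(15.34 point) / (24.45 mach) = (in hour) 1.806e-10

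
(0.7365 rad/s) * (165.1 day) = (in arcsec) 2.167e+12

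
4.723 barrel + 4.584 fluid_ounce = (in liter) 751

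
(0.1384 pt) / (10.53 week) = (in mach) 2.252e-14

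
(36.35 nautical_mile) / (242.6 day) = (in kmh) 0.01156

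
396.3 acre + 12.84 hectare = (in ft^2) 1.864e+07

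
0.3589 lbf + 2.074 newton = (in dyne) 3.67e+05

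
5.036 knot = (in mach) 0.007609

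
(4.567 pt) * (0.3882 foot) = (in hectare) 1.906e-08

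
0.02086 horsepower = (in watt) 15.56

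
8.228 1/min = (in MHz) 1.371e-07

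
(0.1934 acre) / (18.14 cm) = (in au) 2.884e-08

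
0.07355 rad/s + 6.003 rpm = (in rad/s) 0.7022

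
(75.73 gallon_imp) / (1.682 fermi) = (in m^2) 2.047e+14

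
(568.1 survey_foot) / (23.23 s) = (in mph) 16.67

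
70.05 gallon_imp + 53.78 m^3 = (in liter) 5.41e+04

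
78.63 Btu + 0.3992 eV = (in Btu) 78.63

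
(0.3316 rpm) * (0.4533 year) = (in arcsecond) 1.024e+11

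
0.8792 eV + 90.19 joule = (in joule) 90.19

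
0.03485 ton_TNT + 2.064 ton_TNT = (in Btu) 8.323e+06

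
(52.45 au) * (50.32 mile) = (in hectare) 6.354e+13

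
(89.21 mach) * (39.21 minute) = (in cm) 7.146e+09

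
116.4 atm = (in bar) 117.9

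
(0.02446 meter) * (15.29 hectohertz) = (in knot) 72.7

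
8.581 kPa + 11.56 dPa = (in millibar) 85.82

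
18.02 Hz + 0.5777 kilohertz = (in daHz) 59.57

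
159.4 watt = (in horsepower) 0.2138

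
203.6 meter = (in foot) 668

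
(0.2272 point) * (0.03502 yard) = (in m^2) 2.567e-06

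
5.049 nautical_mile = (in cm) 9.351e+05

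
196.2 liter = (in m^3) 0.1962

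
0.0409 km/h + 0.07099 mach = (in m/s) 24.18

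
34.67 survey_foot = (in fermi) 1.057e+16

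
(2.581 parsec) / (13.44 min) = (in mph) 2.209e+14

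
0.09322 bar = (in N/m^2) 9322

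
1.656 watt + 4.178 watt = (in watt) 5.834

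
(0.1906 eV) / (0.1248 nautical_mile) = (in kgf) 1.347e-23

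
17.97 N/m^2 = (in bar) 0.0001797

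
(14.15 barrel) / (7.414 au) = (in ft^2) 2.183e-11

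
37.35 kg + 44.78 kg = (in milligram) 8.213e+07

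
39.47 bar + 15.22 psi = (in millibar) 4.052e+04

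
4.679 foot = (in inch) 56.15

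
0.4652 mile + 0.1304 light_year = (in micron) 1.234e+21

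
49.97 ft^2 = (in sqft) 49.97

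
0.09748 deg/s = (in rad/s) 0.001701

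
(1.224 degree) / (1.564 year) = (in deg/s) 2.482e-08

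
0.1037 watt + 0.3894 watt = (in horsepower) 0.0006613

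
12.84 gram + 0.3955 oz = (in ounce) 0.8484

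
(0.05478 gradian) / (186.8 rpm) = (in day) 5.091e-10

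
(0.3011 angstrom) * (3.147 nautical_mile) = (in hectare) 1.755e-11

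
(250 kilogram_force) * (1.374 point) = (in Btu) 0.001126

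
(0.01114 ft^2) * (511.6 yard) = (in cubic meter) 0.4842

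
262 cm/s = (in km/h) 9.432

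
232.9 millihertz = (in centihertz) 23.29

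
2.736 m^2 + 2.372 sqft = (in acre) 0.0007305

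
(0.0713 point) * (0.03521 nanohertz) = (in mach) 2.601e-18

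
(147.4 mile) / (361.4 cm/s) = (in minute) 1094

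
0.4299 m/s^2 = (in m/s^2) 0.4299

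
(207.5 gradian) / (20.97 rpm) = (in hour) 0.0004123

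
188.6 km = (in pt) 5.346e+08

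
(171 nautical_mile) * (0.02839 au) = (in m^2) 1.345e+15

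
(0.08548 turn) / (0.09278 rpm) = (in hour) 0.01536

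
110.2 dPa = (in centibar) 0.01102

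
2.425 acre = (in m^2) 9814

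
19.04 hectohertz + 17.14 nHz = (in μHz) 1.904e+09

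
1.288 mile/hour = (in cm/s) 57.58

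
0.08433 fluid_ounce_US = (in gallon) 0.0006588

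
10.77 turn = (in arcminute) 2.326e+05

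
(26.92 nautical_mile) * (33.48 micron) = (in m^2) 1.669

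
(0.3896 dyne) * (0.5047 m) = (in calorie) 4.7e-07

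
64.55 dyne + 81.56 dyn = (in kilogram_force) 0.000149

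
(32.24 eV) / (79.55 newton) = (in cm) 6.493e-18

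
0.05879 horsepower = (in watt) 43.84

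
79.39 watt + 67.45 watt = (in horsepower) 0.1969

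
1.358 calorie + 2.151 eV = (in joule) 5.682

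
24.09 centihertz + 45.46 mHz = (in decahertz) 0.02864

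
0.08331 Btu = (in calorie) 21.01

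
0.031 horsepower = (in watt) 23.12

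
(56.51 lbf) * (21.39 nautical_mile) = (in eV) 6.215e+25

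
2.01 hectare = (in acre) 4.967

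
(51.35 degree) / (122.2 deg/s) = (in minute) 0.007004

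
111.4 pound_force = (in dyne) 4.955e+07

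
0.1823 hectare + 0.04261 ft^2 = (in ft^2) 1.962e+04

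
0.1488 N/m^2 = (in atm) 1.469e-06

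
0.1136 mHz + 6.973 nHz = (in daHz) 1.136e-05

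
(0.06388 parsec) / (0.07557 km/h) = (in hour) 2.608e+13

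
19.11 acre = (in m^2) 7.734e+04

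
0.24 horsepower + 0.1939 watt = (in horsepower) 0.2403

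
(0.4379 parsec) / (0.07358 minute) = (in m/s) 3.061e+15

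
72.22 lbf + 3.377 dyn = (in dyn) 3.213e+07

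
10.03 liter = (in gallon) 2.65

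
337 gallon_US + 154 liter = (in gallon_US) 377.7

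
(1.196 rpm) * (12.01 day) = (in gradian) 8.274e+06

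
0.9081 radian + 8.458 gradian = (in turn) 0.1657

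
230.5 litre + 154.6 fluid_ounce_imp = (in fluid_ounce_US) 7943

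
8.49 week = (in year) 0.1628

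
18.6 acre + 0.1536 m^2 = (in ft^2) 8.102e+05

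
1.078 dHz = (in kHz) 0.0001078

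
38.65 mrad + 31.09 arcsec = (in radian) 0.0388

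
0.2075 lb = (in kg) 0.09412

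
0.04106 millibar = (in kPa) 0.004106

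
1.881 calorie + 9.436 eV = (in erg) 7.87e+07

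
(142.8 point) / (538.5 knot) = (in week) 3.007e-10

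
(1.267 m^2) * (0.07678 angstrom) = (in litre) 9.728e-09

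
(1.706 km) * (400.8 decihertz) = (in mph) 1.53e+05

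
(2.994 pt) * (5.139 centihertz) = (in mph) 0.0001214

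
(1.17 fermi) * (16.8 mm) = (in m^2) 1.966e-17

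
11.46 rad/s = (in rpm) 109.4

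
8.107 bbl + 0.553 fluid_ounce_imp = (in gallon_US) 340.5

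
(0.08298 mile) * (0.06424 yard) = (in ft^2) 84.44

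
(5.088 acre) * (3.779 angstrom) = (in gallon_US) 0.002056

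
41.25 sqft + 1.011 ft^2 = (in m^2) 3.926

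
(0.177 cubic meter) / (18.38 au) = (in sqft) 6.929e-13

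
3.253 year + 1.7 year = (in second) 1.562e+08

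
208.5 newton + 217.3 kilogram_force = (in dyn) 2.339e+08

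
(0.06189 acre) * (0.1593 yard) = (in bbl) 229.5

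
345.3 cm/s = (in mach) 0.01014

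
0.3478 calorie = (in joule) 1.455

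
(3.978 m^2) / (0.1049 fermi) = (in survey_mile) 2.356e+13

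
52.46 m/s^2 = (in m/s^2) 52.46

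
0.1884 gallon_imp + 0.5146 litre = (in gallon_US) 0.3622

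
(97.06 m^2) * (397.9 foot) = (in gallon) 3.11e+06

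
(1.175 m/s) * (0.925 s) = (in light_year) 1.149e-16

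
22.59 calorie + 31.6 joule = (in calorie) 30.14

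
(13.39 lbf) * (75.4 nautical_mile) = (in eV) 5.191e+25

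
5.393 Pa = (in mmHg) 0.04045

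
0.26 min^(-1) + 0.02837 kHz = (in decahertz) 2.837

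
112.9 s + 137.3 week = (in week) 137.3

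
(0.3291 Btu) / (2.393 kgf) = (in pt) 4.194e+04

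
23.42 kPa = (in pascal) 2.342e+04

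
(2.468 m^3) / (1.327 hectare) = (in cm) 0.0186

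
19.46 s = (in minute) 0.3243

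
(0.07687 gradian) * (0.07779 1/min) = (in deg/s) 8.97e-05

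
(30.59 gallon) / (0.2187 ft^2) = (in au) 3.81e-11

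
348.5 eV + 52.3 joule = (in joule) 52.3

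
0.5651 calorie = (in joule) 2.364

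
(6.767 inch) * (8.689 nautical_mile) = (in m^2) 2766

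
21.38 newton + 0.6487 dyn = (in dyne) 2.138e+06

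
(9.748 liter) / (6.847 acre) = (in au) 2.352e-18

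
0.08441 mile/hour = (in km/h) 0.1358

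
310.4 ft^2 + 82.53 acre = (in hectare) 33.4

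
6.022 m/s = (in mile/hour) 13.47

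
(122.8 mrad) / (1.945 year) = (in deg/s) 1.147e-07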